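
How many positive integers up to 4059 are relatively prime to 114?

1282

114 = 2·3·19. Inclusion–exclusion on these primes:
4059 − ⌊4059/2⌋ − ⌊4059/3⌋ − ⌊4059/19⌋ + ⌊4059/6⌋ + ⌊4059/38⌋ + ⌊4059/57⌋ − ⌊4059/114⌋ = 1282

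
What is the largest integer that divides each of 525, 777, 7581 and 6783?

gcd(525, 777): 777 = 1·525 + 252; 525 = 2·252 + 21; 252 = 12·21 + 0 → 21
gcd(21, 7581): 7581 = 361·21 + 0 → 21
gcd(21, 6783): 6783 = 323·21 + 0 → 21

21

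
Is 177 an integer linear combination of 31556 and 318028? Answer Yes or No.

gcd(31556, 318028): 318028 = 10·31556 + 2468; 31556 = 12·2468 + 1940; 2468 = 1·1940 + 528; 1940 = 3·528 + 356; 528 = 1·356 + 172; 356 = 2·172 + 12; 172 = 14·12 + 4; 12 = 3·4 + 0 → 4
4 does not divide 177, so a solution does not exist.

No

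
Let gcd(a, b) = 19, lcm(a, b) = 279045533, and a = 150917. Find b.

Using ab = gcd(a,b)·lcm(a,b) = 19·279045533 = 5301865127, we get b = 5301865127/150917 = 35131.

35131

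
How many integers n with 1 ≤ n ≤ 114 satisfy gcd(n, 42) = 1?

42 = 2·3·7. Inclusion–exclusion on these primes:
114 − ⌊114/2⌋ − ⌊114/3⌋ − ⌊114/7⌋ + ⌊114/6⌋ + ⌊114/14⌋ + ⌊114/21⌋ − ⌊114/42⌋ = 33

33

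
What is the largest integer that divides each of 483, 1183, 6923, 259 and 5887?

7

483 = 3 · 7 · 23; 1183 = 7 · 13²; 6923 = 7 · 23 · 43; 259 = 7 · 37; 5887 = 7 · 29²
gcd takes min exponent of each prime: 7 = 7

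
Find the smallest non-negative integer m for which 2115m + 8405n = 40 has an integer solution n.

767

Reduce mod 8405: 2115m ≡ 40 (mod 8405). With g = gcd(2115, 8405) = 5 dividing 40, divide through: 423m ≡ 8 (mod 1681).
Since gcd(423, 1681) = 1, m ≡ 8·(423)⁻¹ ≡ 767 (mod 1681). Smallest non-negative: 767.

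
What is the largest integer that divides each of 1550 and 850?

Euclid: 1550 = 1·850 + 700; 850 = 1·700 + 150; 700 = 4·150 + 100; 150 = 1·100 + 50; 100 = 2·50 + 0. Last nonzero remainder: 50.

50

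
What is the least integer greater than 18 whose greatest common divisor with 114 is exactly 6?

24

114 = 6·19. Any a with gcd(a, 114) = 6 is a multiple of 6, say 6s, with s coprime to 19.
Need s > 18/6, so s ≥ 4. First s ≥ 4 with gcd(s, 19) = 1 is s = 4. Thus a = 6·4 = 24.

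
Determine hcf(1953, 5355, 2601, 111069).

gcd(1953, 5355): 5355 = 2·1953 + 1449; 1953 = 1·1449 + 504; 1449 = 2·504 + 441; 504 = 1·441 + 63; 441 = 7·63 + 0 → 63
gcd(63, 2601): 2601 = 41·63 + 18; 63 = 3·18 + 9; 18 = 2·9 + 0 → 9
gcd(9, 111069): 111069 = 12341·9 + 0 → 9

9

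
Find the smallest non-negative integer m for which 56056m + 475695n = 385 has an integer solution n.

Reduce mod 475695: 56056m ≡ 385 (mod 475695). With g = gcd(56056, 475695) = 11 dividing 385, divide through: 5096m ≡ 35 (mod 43245).
Since gcd(5096, 43245) = 1, m ≡ 35·(5096)⁻¹ ≡ 9445 (mod 43245). Smallest non-negative: 9445.

9445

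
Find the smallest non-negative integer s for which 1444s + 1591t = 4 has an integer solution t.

855

gcd(1444, 1591) = 1 (Euclid: 1591 = 1·1444 + 147; 1444 = 9·147 + 121; 147 = 1·121 + 26; 121 = 4·26 + 17; 26 = 1·17 + 9; 17 = 1·9 + 8; 9 = 1·8 + 1; 8 = 8·1 + 0), and 1 | 4.
Extended Euclid: 1444·(-184) + 1591·(167) = 1. Scale by 4: s₀ = -736.
General solution s = s₀ + 1591k; reducing mod 1591 gives s = 855 (and t = -776).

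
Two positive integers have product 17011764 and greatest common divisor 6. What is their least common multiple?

gcd·lcm = product, so lcm = 17011764/6 = 2835294.

2835294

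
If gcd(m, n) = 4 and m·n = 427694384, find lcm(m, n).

gcd·lcm = product, so lcm = 427694384/4 = 106923596.

106923596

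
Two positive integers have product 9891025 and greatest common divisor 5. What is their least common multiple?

1978205

Since gcd(p,q)·lcm(p,q) = pq, lcm = 9891025/5 = 1978205.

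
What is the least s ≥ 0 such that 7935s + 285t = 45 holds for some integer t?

Euclid: 7935 = 27·285 + 240; 285 = 1·240 + 45; 240 = 5·45 + 15; 45 = 3·15 + 0 → gcd = 15; 45 = 15·3.
Back-substitution yields 7935·(6) + 285·(-167) = 15, so one solution is s = 6·3 = 18, t = -167·3 = -501.
Solutions in s differ by 285/15 = 19; the one in [0, 19) is 18 mod 19 = 18.

18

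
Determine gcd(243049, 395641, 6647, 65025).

289

gcd(243049, 395641): 395641 = 1·243049 + 152592; 243049 = 1·152592 + 90457; 152592 = 1·90457 + 62135; 90457 = 1·62135 + 28322; 62135 = 2·28322 + 5491; 28322 = 5·5491 + 867; 5491 = 6·867 + 289; 867 = 3·289 + 0 → 289
gcd(289, 6647): 6647 = 23·289 + 0 → 289
gcd(289, 65025): 65025 = 225·289 + 0 → 289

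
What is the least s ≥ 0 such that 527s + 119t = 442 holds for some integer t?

Reduce mod 119: 527s ≡ 442 (mod 119). With g = gcd(527, 119) = 17 dividing 442, divide through: 31s ≡ 26 (mod 7).
Since gcd(31, 7) = 1, s ≡ 26·(31)⁻¹ ≡ 4 (mod 7). Smallest non-negative: 4.

4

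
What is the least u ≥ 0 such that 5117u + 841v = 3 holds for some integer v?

462

Reduce mod 841: 5117u ≡ 3 (mod 841). With g = gcd(5117, 841) = 1 dividing 3, divide through: 5117u ≡ 3 (mod 841).
Since gcd(5117, 841) = 1, u ≡ 3·(5117)⁻¹ ≡ 462 (mod 841). Smallest non-negative: 462.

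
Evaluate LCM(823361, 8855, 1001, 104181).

1665441112335

lcm(823361, 8855) = 823361·8855/gcd = 7290861655/77 = 94686515
lcm(94686515, 1001) = 94686515·1001/gcd = 94781201515/77 = 1230924695
lcm(1230924695, 104181) = 1230924695·104181/gcd = 128238965649795/77 = 1665441112335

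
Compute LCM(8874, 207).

204102

8874 = 2 · 3² · 17 · 29; 207 = 3² · 23
max exponents: 2 · 3² · 17 · 23 · 29 = 204102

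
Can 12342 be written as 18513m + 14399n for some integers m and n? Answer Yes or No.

Yes

gcd(18513, 14399): 18513 = 1·14399 + 4114; 14399 = 3·4114 + 2057; 4114 = 2·2057 + 0 → 2057
2057 divides 12342, so a solution exists.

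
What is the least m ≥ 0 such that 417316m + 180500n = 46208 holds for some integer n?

Reduce mod 180500: 417316m ≡ 46208 (mod 180500). With g = gcd(417316, 180500) = 1444 dividing 46208, divide through: 289m ≡ 32 (mod 125).
Since gcd(289, 125) = 1, m ≡ 32·(289)⁻¹ ≡ 113 (mod 125). Smallest non-negative: 113.

113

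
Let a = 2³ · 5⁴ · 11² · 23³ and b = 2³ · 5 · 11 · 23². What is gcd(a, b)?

232760

min exponent per shared prime: 2³ · 5 · 11 · 23² = 232760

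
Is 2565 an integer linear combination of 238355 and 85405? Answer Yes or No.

Yes

By Bézout, 238355s + 85405t = 2565 has integer solutions iff gcd(238355, 85405) | 2565.
Euclid: 238355 = 2·85405 + 67545; 85405 = 1·67545 + 17860; 67545 = 3·17860 + 13965; 17860 = 1·13965 + 3895; 13965 = 3·3895 + 2280; 3895 = 1·2280 + 1615; 2280 = 1·1615 + 665; 1615 = 2·665 + 285; 665 = 2·285 + 95; 285 = 3·95 + 0. gcd = 95; 2565 mod 95 = 0. Yes.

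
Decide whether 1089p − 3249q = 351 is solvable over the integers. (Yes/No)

Yes

By Bézout, 1089p − 3249q = 351 has integer solutions iff gcd(1089, 3249) | 351.
Euclid: 3249 = 2·1089 + 1071; 1089 = 1·1071 + 18; 1071 = 59·18 + 9; 18 = 2·9 + 0. gcd = 9; 351 mod 9 = 0. Yes.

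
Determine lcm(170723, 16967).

170723 = 7 · 29³; 16967 = 19² · 47
max exponents: 7 · 19² · 29³ · 47 = 2896657141

2896657141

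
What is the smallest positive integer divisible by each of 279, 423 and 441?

642537

279 = 3² · 31; 423 = 3² · 47; 441 = 3² · 7²
lcm takes max exponent of each prime: 3² · 7² · 31 · 47 = 642537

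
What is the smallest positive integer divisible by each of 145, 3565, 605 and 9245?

23130222665

145 = 5 · 29; 3565 = 5 · 23 · 31; 605 = 5 · 11²; 9245 = 5 · 43²
lcm takes max exponent of each prime: 5 · 11² · 23 · 29 · 31 · 43² = 23130222665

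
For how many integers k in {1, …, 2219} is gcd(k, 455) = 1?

Prime factors of 455: 5, 7, 13. Count integers ≤ 2219 divisible by none of them.
By inclusion–exclusion: 2219 − ⌊2219/5⌋ − ⌊2219/7⌋ − ⌊2219/13⌋ + ⌊2219/35⌋ + ⌊2219/65⌋ + ⌊2219/91⌋ − ⌊2219/455⌋ = 1406.

1406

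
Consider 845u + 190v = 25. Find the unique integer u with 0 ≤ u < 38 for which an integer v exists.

7

Euclid: 845 = 4·190 + 85; 190 = 2·85 + 20; 85 = 4·20 + 5; 20 = 4·5 + 0 → gcd = 5; 25 = 5·5.
Back-substitution yields 845·(9) + 190·(-40) = 5, so one solution is u = 9·5 = 45, v = -40·5 = -200.
Solutions in u differ by 190/5 = 38; the one in [0, 38) is 45 mod 38 = 7.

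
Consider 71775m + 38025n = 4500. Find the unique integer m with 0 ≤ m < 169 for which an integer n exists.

gcd(71775, 38025) = 225 (Euclid: 71775 = 1·38025 + 33750; 38025 = 1·33750 + 4275; 33750 = 7·4275 + 3825; 4275 = 1·3825 + 450; 3825 = 8·450 + 225; 450 = 2·225 + 0), and 225 | 4500.
Extended Euclid: 71775·(80) + 38025·(-151) = 225. Scale by 20: m₀ = 1600.
General solution m = m₀ + 169t; reducing mod 169 gives m = 79 (and n = -149).

79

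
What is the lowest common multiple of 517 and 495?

gcd first: 517 = 1·495 + 22; 495 = 22·22 + 11; 22 = 2·11 + 0 → gcd = 11
lcm = 517·495/gcd = 255915/11 = 23265

23265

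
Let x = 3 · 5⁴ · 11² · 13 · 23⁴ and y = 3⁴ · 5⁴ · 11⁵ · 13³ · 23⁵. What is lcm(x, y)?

max exponent per prime: 3⁴ · 5⁴ · 11⁵ · 13³ · 23⁵ = 115291608686415500625

115291608686415500625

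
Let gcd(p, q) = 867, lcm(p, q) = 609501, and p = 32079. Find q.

16473

Using pq = gcd(p,q)·lcm(p,q) = 867·609501 = 528437367, we get q = 528437367/32079 = 16473.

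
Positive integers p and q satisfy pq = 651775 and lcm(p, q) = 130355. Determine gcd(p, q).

5

gcd·lcm = product, so gcd = 651775/130355 = 5.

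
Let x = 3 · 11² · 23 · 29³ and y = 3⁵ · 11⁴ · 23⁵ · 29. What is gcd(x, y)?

242121

min exponent per shared prime: 3 · 11² · 23 · 29 = 242121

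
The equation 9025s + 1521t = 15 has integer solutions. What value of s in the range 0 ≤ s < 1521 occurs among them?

gcd(9025, 1521) = 1 (Euclid: 9025 = 5·1521 + 1420; 1521 = 1·1420 + 101; 1420 = 14·101 + 6; 101 = 16·6 + 5; 6 = 1·5 + 1; 5 = 5·1 + 0), and 1 | 15.
Extended Euclid: 9025·(256) + 1521·(-1519) = 1. Scale by 15: s₀ = 3840.
General solution s = s₀ + 1521k; reducing mod 1521 gives s = 798 (and t = -4735).

798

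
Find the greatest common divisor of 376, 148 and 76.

4

376 = 2³ · 47; 148 = 2² · 37; 76 = 2² · 19
gcd takes min exponent of each prime: 2² = 4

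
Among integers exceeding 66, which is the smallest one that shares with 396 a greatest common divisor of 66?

Multiples of 66 above 66: 66·2, 66·3, … . Need the cofactor coprime to 396/66 = 6.
Checking s = 2, 3, … the first with gcd(s, 6) = 1 is s = 5, giving 330.

330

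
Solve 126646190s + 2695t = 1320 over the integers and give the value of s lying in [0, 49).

24

Reduce mod 2695: 126646190s ≡ 1320 (mod 2695). With g = gcd(126646190, 2695) = 55 dividing 1320, divide through: 2302658s ≡ 24 (mod 49).
Since gcd(2302658, 49) = 1, s ≡ 24·(2302658)⁻¹ ≡ 24 (mod 49). Smallest non-negative: 24.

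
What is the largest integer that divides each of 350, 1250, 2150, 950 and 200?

350 = 2 · 5² · 7; 1250 = 2 · 5⁴; 2150 = 2 · 5² · 43; 950 = 2 · 5² · 19; 200 = 2³ · 5²
gcd takes min exponent of each prime: 2 · 5² = 50

50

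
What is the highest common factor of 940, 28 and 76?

940 = 2² · 5 · 47; 28 = 2² · 7; 76 = 2² · 19
gcd takes min exponent of each prime: 2² = 4

4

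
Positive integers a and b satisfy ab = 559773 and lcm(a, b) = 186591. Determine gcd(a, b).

gcd·lcm = product, so gcd = 559773/186591 = 3.

3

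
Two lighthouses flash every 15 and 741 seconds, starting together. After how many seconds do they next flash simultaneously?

3705

gcd first: 741 = 49·15 + 6; 15 = 2·6 + 3; 6 = 2·3 + 0 → gcd = 3
lcm = 15·741/gcd = 11115/3 = 3705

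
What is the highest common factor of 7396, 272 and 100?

4

gcd(7396, 272): 7396 = 27·272 + 52; 272 = 5·52 + 12; 52 = 4·12 + 4; 12 = 3·4 + 0 → 4
gcd(4, 100): 100 = 25·4 + 0 → 4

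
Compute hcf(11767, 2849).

Euclid: 11767 = 4·2849 + 371; 2849 = 7·371 + 252; 371 = 1·252 + 119; 252 = 2·119 + 14; 119 = 8·14 + 7; 14 = 2·7 + 0. Last nonzero remainder: 7.

7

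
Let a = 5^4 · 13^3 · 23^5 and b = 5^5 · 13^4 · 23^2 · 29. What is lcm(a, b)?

16659448063334375

max exponent per prime: 5^5 · 13^4 · 23^5 · 29 = 16659448063334375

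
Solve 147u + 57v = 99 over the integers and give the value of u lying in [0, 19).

gcd(147, 57) = 3 (Euclid: 147 = 2·57 + 33; 57 = 1·33 + 24; 33 = 1·24 + 9; 24 = 2·9 + 6; 9 = 1·6 + 3; 6 = 2·3 + 0), and 3 | 99.
Extended Euclid: 147·(7) + 57·(-18) = 3. Scale by 33: u₀ = 231.
General solution u = u₀ + 19t; reducing mod 19 gives u = 3 (and v = -6).

3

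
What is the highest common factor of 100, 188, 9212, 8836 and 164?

4

100 = 2² · 5²; 188 = 2² · 47; 9212 = 2² · 7² · 47; 8836 = 2² · 47²; 164 = 2² · 41
gcd takes min exponent of each prime: 2² = 4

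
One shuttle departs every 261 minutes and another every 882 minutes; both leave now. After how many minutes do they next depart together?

25578

gcd first: 882 = 3·261 + 99; 261 = 2·99 + 63; 99 = 1·63 + 36; 63 = 1·36 + 27; 36 = 1·27 + 9; 27 = 3·9 + 0 → gcd = 9
lcm = 261·882/gcd = 230202/9 = 25578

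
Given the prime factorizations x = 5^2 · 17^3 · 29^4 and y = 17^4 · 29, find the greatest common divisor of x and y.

142477

min exponent per shared prime: 17^3 · 29 = 142477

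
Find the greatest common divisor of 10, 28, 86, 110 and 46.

gcd(10, 28): 28 = 2·10 + 8; 10 = 1·8 + 2; 8 = 4·2 + 0 → 2
gcd(2, 86): 86 = 43·2 + 0 → 2
gcd(2, 110): 110 = 55·2 + 0 → 2
gcd(2, 46): 46 = 23·2 + 0 → 2

2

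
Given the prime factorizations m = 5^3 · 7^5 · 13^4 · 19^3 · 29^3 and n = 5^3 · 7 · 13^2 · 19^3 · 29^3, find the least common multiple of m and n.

max exponent per prime: 5^3 · 7^5 · 13^4 · 19^3 · 29^3 = 10037566114400222125

10037566114400222125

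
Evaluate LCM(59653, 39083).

59653 = 11² · 17 · 29; 39083 = 11² · 17 · 19
max exponents: 11² · 17 · 19 · 29 = 1133407

1133407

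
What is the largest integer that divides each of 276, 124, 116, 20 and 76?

4

276 = 2² · 3 · 23; 124 = 2² · 31; 116 = 2² · 29; 20 = 2² · 5; 76 = 2² · 19
gcd takes min exponent of each prime: 2² = 4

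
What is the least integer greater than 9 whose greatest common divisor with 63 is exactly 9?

Multiples of 9 above 9: 9·2, 9·3, … . Need the cofactor coprime to 63/9 = 7.
Checking s = 2, 3, … the first with gcd(s, 7) = 1 is s = 2, giving 18.

18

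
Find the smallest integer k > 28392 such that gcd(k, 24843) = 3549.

31941

24843 = 3549·7. Any k with gcd(k, 24843) = 3549 is a multiple of 3549, say 3549s, with s coprime to 7.
Need s > 28392/3549, so s ≥ 9. First s ≥ 9 with gcd(s, 7) = 1 is s = 9. Thus k = 3549·9 = 31941.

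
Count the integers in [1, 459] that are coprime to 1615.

1615 = 5·17·19. Inclusion–exclusion on these primes:
459 − ⌊459/5⌋ − ⌊459/17⌋ − ⌊459/19⌋ + ⌊459/85⌋ + ⌊459/95⌋ + ⌊459/323⌋ − ⌊459/1615⌋ = 327

327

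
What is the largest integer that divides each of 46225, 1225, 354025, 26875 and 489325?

46225 = 5² · 43²; 1225 = 5² · 7²; 354025 = 5² · 7² · 17²; 26875 = 5⁴ · 43; 489325 = 5² · 23² · 37
gcd takes min exponent of each prime: 5² = 25

25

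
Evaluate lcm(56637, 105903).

56637 = 3² · 7 · 29 · 31; 105903 = 3² · 7 · 41²
max exponents: 3² · 7 · 29 · 31 · 41² = 95206797

95206797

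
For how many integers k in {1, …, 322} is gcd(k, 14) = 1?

Prime factors of 14: 2, 7. Count integers ≤ 322 divisible by none of them.
By inclusion–exclusion: 322 − ⌊322/2⌋ − ⌊322/7⌋ + ⌊322/14⌋ = 138.

138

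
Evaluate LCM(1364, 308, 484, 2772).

945252

lcm(1364, 308) = 1364·308/gcd = 420112/44 = 9548
lcm(9548, 484) = 9548·484/gcd = 4621232/44 = 105028
lcm(105028, 2772) = 105028·2772/gcd = 291137616/308 = 945252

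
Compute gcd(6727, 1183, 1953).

7

gcd(6727, 1183): 6727 = 5·1183 + 812; 1183 = 1·812 + 371; 812 = 2·371 + 70; 371 = 5·70 + 21; 70 = 3·21 + 7; 21 = 3·7 + 0 → 7
gcd(7, 1953): 1953 = 279·7 + 0 → 7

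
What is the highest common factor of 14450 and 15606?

Euclid: 15606 = 1·14450 + 1156; 14450 = 12·1156 + 578; 1156 = 2·578 + 0. Last nonzero remainder: 578.

578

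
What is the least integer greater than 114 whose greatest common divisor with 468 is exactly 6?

138

468 = 6·78. Any m with gcd(m, 468) = 6 is a multiple of 6, say 6s, with s coprime to 78.
Need s > 114/6, so s ≥ 20. First s ≥ 20 with gcd(s, 78) = 1 is s = 23. Thus m = 6·23 = 138.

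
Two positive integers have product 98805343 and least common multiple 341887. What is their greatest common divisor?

gcd·lcm = product, so gcd = 98805343/341887 = 289.

289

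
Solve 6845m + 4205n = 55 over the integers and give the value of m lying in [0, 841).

gcd(6845, 4205) = 5 (Euclid: 6845 = 1·4205 + 2640; 4205 = 1·2640 + 1565; 2640 = 1·1565 + 1075; 1565 = 1·1075 + 490; 1075 = 2·490 + 95; 490 = 5·95 + 15; 95 = 6·15 + 5; 15 = 3·5 + 0), and 5 | 55.
Extended Euclid: 6845·(266) + 4205·(-433) = 5. Scale by 11: m₀ = 2926.
General solution m = m₀ + 841t; reducing mod 841 gives m = 403 (and n = -656).

403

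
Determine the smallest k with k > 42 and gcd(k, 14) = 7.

gcd(k, 14) = 7 forces 7 | k; write k = 7s. Then gcd(7s, 7·2) = 7·gcd(s, 2), so need gcd(s, 2) = 1.
7s > 42 gives s ≥ 7. The least s ≥ 7 coprime to 2 is 7, so k = 7·7 = 49.

49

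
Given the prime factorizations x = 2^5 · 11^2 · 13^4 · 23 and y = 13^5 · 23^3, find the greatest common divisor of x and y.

656903

min exponent per shared prime: 13^4 · 23 = 656903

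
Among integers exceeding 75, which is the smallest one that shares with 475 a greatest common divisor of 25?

475 = 25·19. Any t with gcd(t, 475) = 25 is a multiple of 25, say 25s, with s coprime to 19.
Need s > 75/25, so s ≥ 4. First s ≥ 4 with gcd(s, 19) = 1 is s = 4. Thus t = 25·4 = 100.

100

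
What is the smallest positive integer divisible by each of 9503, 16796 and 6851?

22389068

lcm(9503, 16796) = 9503·16796/gcd = 159612388/221 = 722228
lcm(722228, 6851) = 722228·6851/gcd = 4947984028/221 = 22389068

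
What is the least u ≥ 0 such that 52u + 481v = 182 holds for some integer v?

Euclid: 481 = 9·52 + 13; 52 = 4·13 + 0 → gcd = 13; 182 = 13·14.
Back-substitution yields 52·(-9) + 481·(1) = 13, so one solution is u = -9·14 = -126, v = 1·14 = 14.
Solutions in u differ by 481/13 = 37; the one in [0, 37) is -126 mod 37 = 22.

22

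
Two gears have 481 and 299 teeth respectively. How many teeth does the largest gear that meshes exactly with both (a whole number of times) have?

Euclid: 481 = 1·299 + 182; 299 = 1·182 + 117; 182 = 1·117 + 65; 117 = 1·65 + 52; 65 = 1·52 + 13; 52 = 4·13 + 0. Last nonzero remainder: 13.

13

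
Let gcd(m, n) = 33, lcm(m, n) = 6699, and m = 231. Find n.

957

Using mn = gcd(m,n)·lcm(m,n) = 33·6699 = 221067, we get n = 221067/231 = 957.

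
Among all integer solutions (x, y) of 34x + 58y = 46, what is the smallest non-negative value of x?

Reduce mod 58: 34x ≡ 46 (mod 58). With g = gcd(34, 58) = 2 dividing 46, divide through: 17x ≡ 23 (mod 29).
Since gcd(17, 29) = 1, x ≡ 23·(17)⁻¹ ≡ 15 (mod 29). Smallest non-negative: 15.

15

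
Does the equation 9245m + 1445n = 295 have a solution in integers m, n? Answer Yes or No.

By Bézout, 9245m + 1445n = 295 has integer solutions iff gcd(9245, 1445) | 295.
Euclid: 9245 = 6·1445 + 575; 1445 = 2·575 + 295; 575 = 1·295 + 280; 295 = 1·280 + 15; 280 = 18·15 + 10; 15 = 1·10 + 5; 10 = 2·5 + 0. gcd = 5; 295 mod 5 = 0. Yes.

Yes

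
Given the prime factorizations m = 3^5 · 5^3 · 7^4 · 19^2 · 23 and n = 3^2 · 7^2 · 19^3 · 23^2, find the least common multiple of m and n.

264621374884125

max exponent per prime: 3^5 · 5^3 · 7^4 · 19^3 · 23^2 = 264621374884125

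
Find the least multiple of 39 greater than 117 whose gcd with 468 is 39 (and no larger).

468 = 39·12. Any x with gcd(x, 468) = 39 is a multiple of 39, say 39s, with s coprime to 12.
Need s > 117/39, so s ≥ 4. First s ≥ 4 with gcd(s, 12) = 1 is s = 5. Thus x = 39·5 = 195.

195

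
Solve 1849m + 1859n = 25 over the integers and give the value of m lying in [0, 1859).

Euclid: 1859 = 1·1849 + 10; 1849 = 184·10 + 9; 10 = 1·9 + 1; 9 = 9·1 + 0 → gcd = 1; 25 = 1·25.
Back-substitution yields 1849·(-186) + 1859·(185) = 1, so one solution is m = -186·25 = -4650, n = 185·25 = 4625.
Solutions in m differ by 1859/1 = 1859; the one in [0, 1859) is -4650 mod 1859 = 927.

927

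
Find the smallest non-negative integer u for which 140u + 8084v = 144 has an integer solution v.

gcd(140, 8084) = 4 (Euclid: 8084 = 57·140 + 104; 140 = 1·104 + 36; 104 = 2·36 + 32; 36 = 1·32 + 4; 32 = 8·4 + 0), and 4 | 144.
Extended Euclid: 140·(231) + 8084·(-4) = 4. Scale by 36: u₀ = 8316.
General solution u = u₀ + 2021t; reducing mod 2021 gives u = 232 (and v = -4).

232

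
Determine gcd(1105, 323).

17

Euclid: 1105 = 3·323 + 136; 323 = 2·136 + 51; 136 = 2·51 + 34; 51 = 1·34 + 17; 34 = 2·17 + 0. Last nonzero remainder: 17.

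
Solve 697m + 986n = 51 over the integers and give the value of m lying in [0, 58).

51

Reduce mod 986: 697m ≡ 51 (mod 986). With g = gcd(697, 986) = 17 dividing 51, divide through: 41m ≡ 3 (mod 58).
Since gcd(41, 58) = 1, m ≡ 3·(41)⁻¹ ≡ 51 (mod 58). Smallest non-negative: 51.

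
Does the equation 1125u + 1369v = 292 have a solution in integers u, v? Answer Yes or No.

gcd(1125, 1369): 1369 = 1·1125 + 244; 1125 = 4·244 + 149; 244 = 1·149 + 95; 149 = 1·95 + 54; 95 = 1·54 + 41; 54 = 1·41 + 13; 41 = 3·13 + 2; 13 = 6·2 + 1; 2 = 2·1 + 0 → 1
1 divides 292, so a solution exists.

Yes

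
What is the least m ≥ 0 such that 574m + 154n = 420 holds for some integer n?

Euclid: 574 = 3·154 + 112; 154 = 1·112 + 42; 112 = 2·42 + 28; 42 = 1·28 + 14; 28 = 2·14 + 0 → gcd = 14; 420 = 14·30.
Back-substitution yields 574·(-4) + 154·(15) = 14, so one solution is m = -4·30 = -120, n = 15·30 = 450.
Solutions in m differ by 154/14 = 11; the one in [0, 11) is -120 mod 11 = 1.

1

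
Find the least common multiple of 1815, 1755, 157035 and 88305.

451298332485

lcm(1815, 1755) = 1815·1755/gcd = 3185325/15 = 212355
lcm(212355, 157035) = 212355·157035/gcd = 33347167425/15 = 2223144495
lcm(2223144495, 88305) = 2223144495·88305/gcd = 196314774630975/435 = 451298332485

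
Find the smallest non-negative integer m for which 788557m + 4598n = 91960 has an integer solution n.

0

Reduce mod 4598: 788557m ≡ 91960 (mod 4598). With g = gcd(788557, 4598) = 2299 dividing 91960, divide through: 343m ≡ 40 (mod 2).
Since gcd(343, 2) = 1, m ≡ 40·(343)⁻¹ ≡ 0 (mod 2). Smallest non-negative: 0.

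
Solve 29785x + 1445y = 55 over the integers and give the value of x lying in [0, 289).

276

gcd(29785, 1445) = 5 (Euclid: 29785 = 20·1445 + 885; 1445 = 1·885 + 560; 885 = 1·560 + 325; 560 = 1·325 + 235; 325 = 1·235 + 90; 235 = 2·90 + 55; 90 = 1·55 + 35; 55 = 1·35 + 20; 35 = 1·20 + 15; 20 = 1·15 + 5; 15 = 3·5 + 0), and 5 | 55.
Extended Euclid: 29785·(-80) + 1445·(1649) = 5. Scale by 11: x₀ = -880.
General solution x = x₀ + 289t; reducing mod 289 gives x = 276 (and y = -5689).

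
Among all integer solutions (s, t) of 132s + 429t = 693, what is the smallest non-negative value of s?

2

Reduce mod 429: 132s ≡ 693 (mod 429). With g = gcd(132, 429) = 33 dividing 693, divide through: 4s ≡ 21 (mod 13).
Since gcd(4, 13) = 1, s ≡ 21·(4)⁻¹ ≡ 2 (mod 13). Smallest non-negative: 2.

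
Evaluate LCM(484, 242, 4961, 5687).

lcm(484, 242) = 484·242/gcd = 117128/242 = 484
lcm(484, 4961) = 484·4961/gcd = 2401124/121 = 19844
lcm(19844, 5687) = 19844·5687/gcd = 112852828/121 = 932668

932668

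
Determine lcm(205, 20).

820

205 = 5 · 41; 20 = 2² · 5
max exponents: 2² · 5 · 41 = 820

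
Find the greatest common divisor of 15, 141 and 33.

15 = 3 · 5; 141 = 3 · 47; 33 = 3 · 11
gcd takes min exponent of each prime: 3 = 3

3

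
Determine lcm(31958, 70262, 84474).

131357830266

31958 = 2 · 19 · 29²; 70262 = 2 · 19 · 43²; 84474 = 2 · 3² · 13 · 19²
lcm takes max exponent of each prime: 2 · 3² · 13 · 19² · 29² · 43² = 131357830266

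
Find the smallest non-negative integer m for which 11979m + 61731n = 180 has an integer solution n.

134

Reduce mod 61731: 11979m ≡ 180 (mod 61731). With g = gcd(11979, 61731) = 9 dividing 180, divide through: 1331m ≡ 20 (mod 6859).
Since gcd(1331, 6859) = 1, m ≡ 20·(1331)⁻¹ ≡ 134 (mod 6859). Smallest non-negative: 134.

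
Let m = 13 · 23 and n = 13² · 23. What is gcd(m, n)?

min exponent per shared prime: 13 · 23 = 299

299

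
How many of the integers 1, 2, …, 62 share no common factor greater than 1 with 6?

21

6 = 2·3. Inclusion–exclusion on these primes:
62 − ⌊62/2⌋ − ⌊62/3⌋ + ⌊62/6⌋ = 21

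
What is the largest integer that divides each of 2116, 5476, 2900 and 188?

4

2116 = 2² · 23²; 5476 = 2² · 37²; 2900 = 2² · 5² · 29; 188 = 2² · 47
gcd takes min exponent of each prime: 2² = 4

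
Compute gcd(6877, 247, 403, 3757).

gcd(6877, 247): 6877 = 27·247 + 208; 247 = 1·208 + 39; 208 = 5·39 + 13; 39 = 3·13 + 0 → 13
gcd(13, 403): 403 = 31·13 + 0 → 13
gcd(13, 3757): 3757 = 289·13 + 0 → 13

13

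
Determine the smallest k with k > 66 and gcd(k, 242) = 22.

88

Multiples of 22 above 66: 22·4, 22·5, … . Need the cofactor coprime to 242/22 = 11.
Checking s = 4, 5, … the first with gcd(s, 11) = 1 is s = 4, giving 88.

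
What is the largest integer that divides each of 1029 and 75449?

1029 = 3 · 7³
75449 = 11 · 19³
Common: 1 = 1

1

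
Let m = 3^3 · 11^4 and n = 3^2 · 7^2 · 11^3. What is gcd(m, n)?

11979

min exponent per shared prime: 3^2 · 11^3 = 11979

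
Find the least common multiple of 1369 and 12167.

1369 = 37²; 12167 = 23³
max exponents: 23³ · 37² = 16656623

16656623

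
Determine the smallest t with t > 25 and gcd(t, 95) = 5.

30

95 = 5·19. Any t with gcd(t, 95) = 5 is a multiple of 5, say 5s, with s coprime to 19.
Need s > 25/5, so s ≥ 6. First s ≥ 6 with gcd(s, 19) = 1 is s = 6. Thus t = 5·6 = 30.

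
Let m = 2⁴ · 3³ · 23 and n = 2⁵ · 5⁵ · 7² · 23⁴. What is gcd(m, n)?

min exponent per shared prime: 2⁴ · 23 = 368

368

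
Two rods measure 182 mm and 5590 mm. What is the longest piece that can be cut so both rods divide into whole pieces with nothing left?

Euclid: 5590 = 30·182 + 130; 182 = 1·130 + 52; 130 = 2·52 + 26; 52 = 2·26 + 0. Last nonzero remainder: 26.

26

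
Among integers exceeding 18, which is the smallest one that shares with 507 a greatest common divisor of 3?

Multiples of 3 above 18: 3·7, 3·8, … . Need the cofactor coprime to 507/3 = 169.
Checking s = 7, 8, … the first with gcd(s, 169) = 1 is s = 7, giving 21.

21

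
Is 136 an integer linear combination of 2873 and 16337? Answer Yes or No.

Yes

gcd(2873, 16337): 16337 = 5·2873 + 1972; 2873 = 1·1972 + 901; 1972 = 2·901 + 170; 901 = 5·170 + 51; 170 = 3·51 + 17; 51 = 3·17 + 0 → 17
17 divides 136, so a solution exists.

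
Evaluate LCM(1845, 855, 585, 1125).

lcm(1845, 855) = 1845·855/gcd = 1577475/45 = 35055
lcm(35055, 585) = 35055·585/gcd = 20507175/45 = 455715
lcm(455715, 1125) = 455715·1125/gcd = 512679375/45 = 11392875

11392875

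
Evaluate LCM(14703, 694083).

20128407

14703 = 3 · 13² · 29; 694083 = 3 · 13² · 37²
max exponents: 3 · 13² · 29 · 37² = 20128407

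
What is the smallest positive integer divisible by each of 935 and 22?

1870

935 = 5 · 11 · 17; 22 = 2 · 11
max exponents: 2 · 5 · 11 · 17 = 1870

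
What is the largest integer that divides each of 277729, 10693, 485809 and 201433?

277729 = 17² · 31²; 10693 = 17² · 37; 485809 = 17² · 41²; 201433 = 17³ · 41
gcd takes min exponent of each prime: 17² = 289

289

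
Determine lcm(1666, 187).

1666 = 2 · 7² · 17; 187 = 11 · 17
max exponents: 2 · 7² · 11 · 17 = 18326

18326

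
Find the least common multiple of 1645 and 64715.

3041605

1645 = 5 · 7 · 47; 64715 = 5 · 7 · 43²
max exponents: 5 · 7 · 43² · 47 = 3041605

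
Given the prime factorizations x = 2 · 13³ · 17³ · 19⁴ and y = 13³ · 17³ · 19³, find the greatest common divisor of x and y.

74035092599

min exponent per shared prime: 13³ · 17³ · 19³ = 74035092599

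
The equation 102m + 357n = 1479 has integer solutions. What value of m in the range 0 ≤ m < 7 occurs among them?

4

Euclid: 357 = 3·102 + 51; 102 = 2·51 + 0 → gcd = 51; 1479 = 51·29.
Back-substitution yields 102·(-3) + 357·(1) = 51, so one solution is m = -3·29 = -87, n = 1·29 = 29.
Solutions in m differ by 357/51 = 7; the one in [0, 7) is -87 mod 7 = 4.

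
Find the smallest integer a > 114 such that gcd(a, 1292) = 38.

gcd(a, 1292) = 38 forces 38 | a; write a = 38s. Then gcd(38s, 38·34) = 38·gcd(s, 34), so need gcd(s, 34) = 1.
38s > 114 gives s ≥ 4. The least s ≥ 4 coprime to 34 is 5, so a = 38·5 = 190.

190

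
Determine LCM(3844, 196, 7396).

348270244

3844 = 2² · 31²; 196 = 2² · 7²; 7396 = 2² · 43²
lcm takes max exponent of each prime: 2² · 7² · 31² · 43² = 348270244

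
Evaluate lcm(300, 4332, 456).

300 = 2² · 3 · 5²; 4332 = 2² · 3 · 19²; 456 = 2³ · 3 · 19
lcm takes max exponent of each prime: 2³ · 3 · 5² · 19² = 216600

216600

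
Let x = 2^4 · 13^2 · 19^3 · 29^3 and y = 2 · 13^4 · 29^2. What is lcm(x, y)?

max exponent per prime: 2^4 · 13^4 · 19^3 · 29^3 = 76444842187376

76444842187376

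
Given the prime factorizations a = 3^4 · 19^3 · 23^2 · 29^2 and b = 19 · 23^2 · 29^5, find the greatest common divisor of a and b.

min exponent per shared prime: 19 · 23^2 · 29^2 = 8452891

8452891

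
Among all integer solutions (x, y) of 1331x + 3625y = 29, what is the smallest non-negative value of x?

2059

gcd(1331, 3625) = 1 (Euclid: 3625 = 2·1331 + 963; 1331 = 1·963 + 368; 963 = 2·368 + 227; 368 = 1·227 + 141; 227 = 1·141 + 86; 141 = 1·86 + 55; 86 = 1·55 + 31; 55 = 1·31 + 24; 31 = 1·24 + 7; 24 = 3·7 + 3; 7 = 2·3 + 1; 3 = 3·1 + 0), and 1 | 29.
Extended Euclid: 1331·(-1054) + 3625·(387) = 1. Scale by 29: x₀ = -30566.
General solution x = x₀ + 3625t; reducing mod 3625 gives x = 2059 (and y = -756).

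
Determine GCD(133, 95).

19

Euclid: 133 = 1·95 + 38; 95 = 2·38 + 19; 38 = 2·19 + 0. Last nonzero remainder: 19.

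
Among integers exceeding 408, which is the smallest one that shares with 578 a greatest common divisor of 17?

578 = 17·34. Any a with gcd(a, 578) = 17 is a multiple of 17, say 17s, with s coprime to 34.
Need s > 408/17, so s ≥ 25. First s ≥ 25 with gcd(s, 34) = 1 is s = 25. Thus a = 17·25 = 425.

425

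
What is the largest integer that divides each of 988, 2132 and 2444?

52

gcd(988, 2132): 2132 = 2·988 + 156; 988 = 6·156 + 52; 156 = 3·52 + 0 → 52
gcd(52, 2444): 2444 = 47·52 + 0 → 52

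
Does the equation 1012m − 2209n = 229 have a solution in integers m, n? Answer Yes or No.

Yes

gcd(1012, 2209): 2209 = 2·1012 + 185; 1012 = 5·185 + 87; 185 = 2·87 + 11; 87 = 7·11 + 10; 11 = 1·10 + 1; 10 = 10·1 + 0 → 1
1 divides 229, so a solution exists.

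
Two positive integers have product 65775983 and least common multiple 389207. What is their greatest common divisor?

169

gcd·lcm = product, so gcd = 65775983/389207 = 169.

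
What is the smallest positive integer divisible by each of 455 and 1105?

7735

gcd first: 1105 = 2·455 + 195; 455 = 2·195 + 65; 195 = 3·65 + 0 → gcd = 65
lcm = 455·1105/gcd = 502775/65 = 7735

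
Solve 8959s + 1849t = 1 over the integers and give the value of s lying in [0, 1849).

1571

Euclid: 8959 = 4·1849 + 1563; 1849 = 1·1563 + 286; 1563 = 5·286 + 133; 286 = 2·133 + 20; 133 = 6·20 + 13; 20 = 1·13 + 7; 13 = 1·7 + 6; 7 = 1·6 + 1; 6 = 6·1 + 0 → gcd = 1; 1 = 1·1.
Back-substitution yields 8959·(-278) + 1849·(1347) = 1, so one solution is s = -278·1 = -278, t = 1347·1 = 1347.
Solutions in s differ by 1849/1 = 1849; the one in [0, 1849) is -278 mod 1849 = 1571.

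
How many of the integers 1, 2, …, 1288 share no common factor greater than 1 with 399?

Prime factors of 399: 3, 7, 19. Count integers ≤ 1288 divisible by none of them.
By inclusion–exclusion: 1288 − ⌊1288/3⌋ − ⌊1288/7⌋ − ⌊1288/19⌋ + ⌊1288/21⌋ + ⌊1288/57⌋ + ⌊1288/133⌋ − ⌊1288/399⌋ = 697.

697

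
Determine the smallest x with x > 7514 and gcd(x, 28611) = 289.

Multiples of 289 above 7514: 289·27, 289·28, … . Need the cofactor coprime to 28611/289 = 99.
Checking s = 27, 28, … the first with gcd(s, 99) = 1 is s = 28, giving 8092.

8092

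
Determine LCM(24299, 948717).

24299 = 11 · 47²; 948717 = 3² · 7 · 11 · 37²
max exponents: 3² · 7 · 11 · 37² · 47² = 2095715853

2095715853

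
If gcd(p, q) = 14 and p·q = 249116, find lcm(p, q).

17794

For any two positive integers, gcd × lcm equals their product. Hence lcm = 249116 / 14 = 17794.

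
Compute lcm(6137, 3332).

1202852

6137 = 17 · 19²; 3332 = 2² · 7² · 17
max exponents: 2² · 7² · 17 · 19² = 1202852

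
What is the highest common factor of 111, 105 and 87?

gcd(111, 105): 111 = 1·105 + 6; 105 = 17·6 + 3; 6 = 2·3 + 0 → 3
gcd(3, 87): 87 = 29·3 + 0 → 3

3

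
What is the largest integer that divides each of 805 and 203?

7

805 = 5 · 7 · 23
203 = 7 · 29
Common: 7 = 7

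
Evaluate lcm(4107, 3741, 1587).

4107 = 3 · 37²; 3741 = 3 · 29 · 43; 1587 = 3 · 23²
lcm takes max exponent of each prime: 3 · 23² · 29 · 37² · 43 = 2709235941

2709235941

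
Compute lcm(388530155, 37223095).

17115141857905

gcd first: 388530155 = 10·37223095 + 16299205; 37223095 = 2·16299205 + 4624685; 16299205 = 3·4624685 + 2425150; 4624685 = 1·2425150 + 2199535; 2425150 = 1·2199535 + 225615; 2199535 = 9·225615 + 169000; 225615 = 1·169000 + 56615; 169000 = 2·56615 + 55770; 56615 = 1·55770 + 845; 55770 = 66·845 + 0 → gcd = 845
lcm = 388530155·37223095/gcd = 14462294869929725/845 = 17115141857905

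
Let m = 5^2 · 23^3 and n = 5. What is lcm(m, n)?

304175

max exponent per prime: 5^2 · 23^3 = 304175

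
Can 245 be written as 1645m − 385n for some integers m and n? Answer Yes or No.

By Bézout, 1645m − 385n = 245 has integer solutions iff gcd(1645, 385) | 245.
Euclid: 1645 = 4·385 + 105; 385 = 3·105 + 70; 105 = 1·70 + 35; 70 = 2·35 + 0. gcd = 35; 245 mod 35 = 0. Yes.

Yes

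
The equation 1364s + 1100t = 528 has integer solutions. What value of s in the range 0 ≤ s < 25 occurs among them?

2

Euclid: 1364 = 1·1100 + 264; 1100 = 4·264 + 44; 264 = 6·44 + 0 → gcd = 44; 528 = 44·12.
Back-substitution yields 1364·(-4) + 1100·(5) = 44, so one solution is s = -4·12 = -48, t = 5·12 = 60.
Solutions in s differ by 1100/44 = 25; the one in [0, 25) is -48 mod 25 = 2.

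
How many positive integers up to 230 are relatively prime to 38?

Prime factors of 38: 2, 19. Count integers ≤ 230 divisible by none of them.
By inclusion–exclusion: 230 − ⌊230/2⌋ − ⌊230/19⌋ + ⌊230/38⌋ = 109.

109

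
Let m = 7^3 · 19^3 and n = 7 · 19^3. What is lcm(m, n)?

2352637

max exponent per prime: 7^3 · 19^3 = 2352637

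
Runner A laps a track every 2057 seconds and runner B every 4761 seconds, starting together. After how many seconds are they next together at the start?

2057 = 11² · 17; 4761 = 3² · 23²
max exponents: 3² · 11² · 17 · 23² = 9793377

9793377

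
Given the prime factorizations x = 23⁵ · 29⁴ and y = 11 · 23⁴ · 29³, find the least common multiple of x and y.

50075334247213

max exponent per prime: 11 · 23⁵ · 29⁴ = 50075334247213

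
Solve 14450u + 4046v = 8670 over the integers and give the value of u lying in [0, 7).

Reduce mod 4046: 14450u ≡ 8670 (mod 4046). With g = gcd(14450, 4046) = 578 dividing 8670, divide through: 25u ≡ 15 (mod 7).
Since gcd(25, 7) = 1, u ≡ 15·(25)⁻¹ ≡ 2 (mod 7). Smallest non-negative: 2.

2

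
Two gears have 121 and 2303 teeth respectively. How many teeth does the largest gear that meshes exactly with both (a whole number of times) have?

Euclid: 2303 = 19·121 + 4; 121 = 30·4 + 1; 4 = 4·1 + 0. Last nonzero remainder: 1.

1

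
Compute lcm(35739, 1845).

7326495

35739 = 3² · 11 · 19²; 1845 = 3² · 5 · 41
max exponents: 3² · 5 · 11 · 19² · 41 = 7326495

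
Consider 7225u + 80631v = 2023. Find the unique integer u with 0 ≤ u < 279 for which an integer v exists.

Reduce mod 80631: 7225u ≡ 2023 (mod 80631). With g = gcd(7225, 80631) = 289 dividing 2023, divide through: 25u ≡ 7 (mod 279).
Since gcd(25, 279) = 1, u ≡ 7·(25)⁻¹ ≡ 190 (mod 279). Smallest non-negative: 190.

190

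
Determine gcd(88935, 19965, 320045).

605

gcd(88935, 19965): 88935 = 4·19965 + 9075; 19965 = 2·9075 + 1815; 9075 = 5·1815 + 0 → 1815
gcd(1815, 320045): 320045 = 176·1815 + 605; 1815 = 3·605 + 0 → 605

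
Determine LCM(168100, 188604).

168100 = 2² · 5² · 41²; 188604 = 2² · 3² · 13² · 31
max exponents: 2² · 3² · 5² · 13² · 31 · 41² = 7926083100

7926083100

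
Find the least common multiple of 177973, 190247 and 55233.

49654467

lcm(177973, 190247) = 177973·190247/gcd = 33858829331/6137 = 5517163
lcm(5517163, 55233) = 5517163·55233/gcd = 304729463979/6137 = 49654467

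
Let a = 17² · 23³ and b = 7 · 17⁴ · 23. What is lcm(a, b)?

max exponent per prime: 7 · 17⁴ · 23³ = 7113400049

7113400049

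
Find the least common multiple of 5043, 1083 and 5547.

5043 = 3 · 41²; 1083 = 3 · 19²; 5547 = 3 · 43²
lcm takes max exponent of each prime: 3 · 19² · 41² · 43² = 3366147027

3366147027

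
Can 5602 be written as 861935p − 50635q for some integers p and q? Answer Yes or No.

By Bézout, 861935p − 50635q = 5602 has integer solutions iff gcd(861935, 50635) | 5602.
Euclid: 861935 = 17·50635 + 1140; 50635 = 44·1140 + 475; 1140 = 2·475 + 190; 475 = 2·190 + 95; 190 = 2·95 + 0. gcd = 95; 5602 mod 95 = 92. No.

No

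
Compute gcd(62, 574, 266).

2

gcd(62, 574): 574 = 9·62 + 16; 62 = 3·16 + 14; 16 = 1·14 + 2; 14 = 7·2 + 0 → 2
gcd(2, 266): 266 = 133·2 + 0 → 2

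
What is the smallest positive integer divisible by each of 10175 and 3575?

10175 = 5² · 11 · 37; 3575 = 5² · 11 · 13
max exponents: 5² · 11 · 13 · 37 = 132275

132275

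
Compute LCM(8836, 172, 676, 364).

lcm(8836, 172) = 8836·172/gcd = 1519792/4 = 379948
lcm(379948, 676) = 379948·676/gcd = 256844848/4 = 64211212
lcm(64211212, 364) = 64211212·364/gcd = 23372881168/52 = 449478484

449478484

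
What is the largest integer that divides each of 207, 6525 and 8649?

9

gcd(207, 6525): 6525 = 31·207 + 108; 207 = 1·108 + 99; 108 = 1·99 + 9; 99 = 11·9 + 0 → 9
gcd(9, 8649): 8649 = 961·9 + 0 → 9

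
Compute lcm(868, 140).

4340

gcd first: 868 = 6·140 + 28; 140 = 5·28 + 0 → gcd = 28
lcm = 868·140/gcd = 121520/28 = 4340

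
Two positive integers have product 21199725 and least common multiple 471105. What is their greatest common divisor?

gcd·lcm = product, so gcd = 21199725/471105 = 45.

45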